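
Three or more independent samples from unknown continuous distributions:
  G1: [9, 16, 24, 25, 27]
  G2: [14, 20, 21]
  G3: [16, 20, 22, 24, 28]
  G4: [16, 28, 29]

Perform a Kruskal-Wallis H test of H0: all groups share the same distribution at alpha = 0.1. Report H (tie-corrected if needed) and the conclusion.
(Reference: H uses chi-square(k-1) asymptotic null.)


Step 1: Combine all N = 16 observations and assign midranks.
sorted (value, group, rank): (9,G1,1), (14,G2,2), (16,G1,4), (16,G3,4), (16,G4,4), (20,G2,6.5), (20,G3,6.5), (21,G2,8), (22,G3,9), (24,G1,10.5), (24,G3,10.5), (25,G1,12), (27,G1,13), (28,G3,14.5), (28,G4,14.5), (29,G4,16)
Step 2: Sum ranks within each group.
R_1 = 40.5 (n_1 = 5)
R_2 = 16.5 (n_2 = 3)
R_3 = 44.5 (n_3 = 5)
R_4 = 34.5 (n_4 = 3)
Step 3: H = 12/(N(N+1)) * sum(R_i^2/n_i) - 3(N+1)
     = 12/(16*17) * (40.5^2/5 + 16.5^2/3 + 44.5^2/5 + 34.5^2/3) - 3*17
     = 0.044118 * 1211.6 - 51
     = 2.452941.
Step 4: Ties present; correction factor C = 1 - 42/(16^3 - 16) = 0.989706. Corrected H = 2.452941 / 0.989706 = 2.478455.
Step 5: Under H0, H ~ chi^2(3); p-value = 0.479197.
Step 6: alpha = 0.1. fail to reject H0.

H = 2.4785, df = 3, p = 0.479197, fail to reject H0.


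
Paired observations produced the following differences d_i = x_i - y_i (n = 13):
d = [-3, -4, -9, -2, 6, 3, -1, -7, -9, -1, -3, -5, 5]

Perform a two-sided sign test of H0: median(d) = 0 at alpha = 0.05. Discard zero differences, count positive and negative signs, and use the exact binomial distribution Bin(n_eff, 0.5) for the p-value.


Step 1: Discard zero differences. Original n = 13; n_eff = number of nonzero differences = 13.
Nonzero differences (with sign): -3, -4, -9, -2, +6, +3, -1, -7, -9, -1, -3, -5, +5
Step 2: Count signs: positive = 3, negative = 10.
Step 3: Under H0: P(positive) = 0.5, so the number of positives S ~ Bin(13, 0.5).
Step 4: Two-sided exact p-value = sum of Bin(13,0.5) probabilities at or below the observed probability = 0.092285.
Step 5: alpha = 0.05. fail to reject H0.

n_eff = 13, pos = 3, neg = 10, p = 0.092285, fail to reject H0.


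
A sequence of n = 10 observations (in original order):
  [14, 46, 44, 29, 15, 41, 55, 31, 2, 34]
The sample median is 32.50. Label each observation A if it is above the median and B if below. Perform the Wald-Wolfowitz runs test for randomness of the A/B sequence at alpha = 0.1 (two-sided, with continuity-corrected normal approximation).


Step 1: Compute median = 32.50; label A = above, B = below.
Labels in order: BAABBAABBA  (n_A = 5, n_B = 5)
Step 2: Count runs R = 6.
Step 3: Under H0 (random ordering), E[R] = 2*n_A*n_B/(n_A+n_B) + 1 = 2*5*5/10 + 1 = 6.0000.
        Var[R] = 2*n_A*n_B*(2*n_A*n_B - n_A - n_B) / ((n_A+n_B)^2 * (n_A+n_B-1)) = 2000/900 = 2.2222.
        SD[R] = 1.4907.
Step 4: R = E[R], so z = 0 with no continuity correction.
Step 5: Two-sided p-value via normal approximation = 2*(1 - Phi(|z|)) = 1.000000.
Step 6: alpha = 0.1. fail to reject H0.

R = 6, z = 0.0000, p = 1.000000, fail to reject H0.


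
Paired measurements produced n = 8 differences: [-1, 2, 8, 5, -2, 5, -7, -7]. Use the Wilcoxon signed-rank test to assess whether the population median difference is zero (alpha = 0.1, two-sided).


Step 1: Drop any zero differences (none here) and take |d_i|.
|d| = [1, 2, 8, 5, 2, 5, 7, 7]
Step 2: Midrank |d_i| (ties get averaged ranks).
ranks: |1|->1, |2|->2.5, |8|->8, |5|->4.5, |2|->2.5, |5|->4.5, |7|->6.5, |7|->6.5
Step 3: Attach original signs; sum ranks with positive sign and with negative sign.
W+ = 2.5 + 8 + 4.5 + 4.5 = 19.5
W- = 1 + 2.5 + 6.5 + 6.5 = 16.5
(Check: W+ + W- = 36 should equal n(n+1)/2 = 36.)
Step 4: Test statistic W = min(W+, W-) = 16.5.
Step 5: Ties in |d|, so use the tie-corrected normal approximation.
        E[W] = n(n+1)/4 = 8*9/4 = 18.
        Tie groups: |d|=2 (t=2), |d|=5 (t=2), |d|=7 (t=2); sum(t^3 - t) = 18.
        Var[W] = n(n+1)(2n+1)/24 - sum(t^3-t)/48 = 1224/24 - 18/48 = 50.625.
        z = (W - E[W]) / sqrt(Var[W]) = (16.5 - 18) / 7.1151 = -0.2108.
        Two-sided p = 2*Phi(z) = 0.833029.
Step 6: alpha = 0.1. fail to reject H0.

W+ = 19.5, W- = 16.5, W = min = 16.5, p = 0.833029, fail to reject H0.


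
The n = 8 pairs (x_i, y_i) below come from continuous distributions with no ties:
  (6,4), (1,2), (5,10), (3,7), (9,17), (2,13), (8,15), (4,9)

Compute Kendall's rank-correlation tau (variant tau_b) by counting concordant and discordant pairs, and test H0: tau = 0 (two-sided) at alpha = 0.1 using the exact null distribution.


Step 1: Enumerate the 28 unordered pairs (i,j) with i<j and classify each by sign(x_j-x_i) * sign(y_j-y_i).
  (1,2):dx=-5,dy=-2->C; (1,3):dx=-1,dy=+6->D; (1,4):dx=-3,dy=+3->D; (1,5):dx=+3,dy=+13->C
  (1,6):dx=-4,dy=+9->D; (1,7):dx=+2,dy=+11->C; (1,8):dx=-2,dy=+5->D; (2,3):dx=+4,dy=+8->C
  (2,4):dx=+2,dy=+5->C; (2,5):dx=+8,dy=+15->C; (2,6):dx=+1,dy=+11->C; (2,7):dx=+7,dy=+13->C
  (2,8):dx=+3,dy=+7->C; (3,4):dx=-2,dy=-3->C; (3,5):dx=+4,dy=+7->C; (3,6):dx=-3,dy=+3->D
  (3,7):dx=+3,dy=+5->C; (3,8):dx=-1,dy=-1->C; (4,5):dx=+6,dy=+10->C; (4,6):dx=-1,dy=+6->D
  (4,7):dx=+5,dy=+8->C; (4,8):dx=+1,dy=+2->C; (5,6):dx=-7,dy=-4->C; (5,7):dx=-1,dy=-2->C
  (5,8):dx=-5,dy=-8->C; (6,7):dx=+6,dy=+2->C; (6,8):dx=+2,dy=-4->D; (7,8):dx=-4,dy=-6->C
Step 2: C = 21, D = 7, total pairs = 28.
Step 3: tau = (C - D)/(n(n-1)/2) = (21 - 7)/28 = 0.500000.
Step 4: Exact two-sided p-value (enumerate n! = 40320 permutations of y under H0): p = 0.108681.
Step 5: alpha = 0.1. fail to reject H0.

tau_b = 0.5000 (C=21, D=7), p = 0.108681, fail to reject H0.


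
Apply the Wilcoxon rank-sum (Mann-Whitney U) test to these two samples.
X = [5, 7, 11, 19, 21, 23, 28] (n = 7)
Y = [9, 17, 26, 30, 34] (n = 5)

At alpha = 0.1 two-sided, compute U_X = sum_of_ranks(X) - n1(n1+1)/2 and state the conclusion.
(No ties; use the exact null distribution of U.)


Step 1: Combine and sort all 12 observations; assign midranks.
sorted (value, group): (5,X), (7,X), (9,Y), (11,X), (17,Y), (19,X), (21,X), (23,X), (26,Y), (28,X), (30,Y), (34,Y)
ranks: 5->1, 7->2, 9->3, 11->4, 17->5, 19->6, 21->7, 23->8, 26->9, 28->10, 30->11, 34->12
Step 2: Rank sum for X: R1 = 1 + 2 + 4 + 6 + 7 + 8 + 10 = 38.
Step 3: U_X = R1 - n1(n1+1)/2 = 38 - 7*8/2 = 38 - 28 = 10.
       U_Y = n1*n2 - U_X = 35 - 10 = 25.
Step 4: No ties, so the exact null distribution of U (based on enumerating the C(12,7) = 792 equally likely rank assignments) gives the two-sided p-value.
Step 5: p-value = 0.267677; compare to alpha = 0.1. fail to reject H0.

U_X = 10, p = 0.267677, fail to reject H0 at alpha = 0.1.


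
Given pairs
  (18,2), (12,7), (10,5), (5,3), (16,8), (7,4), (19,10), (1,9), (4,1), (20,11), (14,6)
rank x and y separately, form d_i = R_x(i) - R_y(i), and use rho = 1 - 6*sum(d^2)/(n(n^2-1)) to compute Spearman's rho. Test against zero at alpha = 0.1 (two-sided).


Step 1: Rank x and y separately (midranks; no ties here).
rank(x): 18->9, 12->6, 10->5, 5->3, 16->8, 7->4, 19->10, 1->1, 4->2, 20->11, 14->7
rank(y): 2->2, 7->7, 5->5, 3->3, 8->8, 4->4, 10->10, 9->9, 1->1, 11->11, 6->6
Step 2: d_i = R_x(i) - R_y(i); compute d_i^2.
  (9-2)^2=49, (6-7)^2=1, (5-5)^2=0, (3-3)^2=0, (8-8)^2=0, (4-4)^2=0, (10-10)^2=0, (1-9)^2=64, (2-1)^2=1, (11-11)^2=0, (7-6)^2=1
sum(d^2) = 116.
Step 3: rho = 1 - 6*116 / (11*(11^2 - 1)) = 1 - 696/1320 = 0.472727.
Step 4: Under H0, t = rho * sqrt((n-2)/(1-rho^2)) = 1.6094 ~ t(9).
Step 5: Two-sided p-value from the t-distribution with 9 df = 0.141999.
Step 6: alpha = 0.1. fail to reject H0.

rho = 0.4727, p = 0.141999, fail to reject H0 at alpha = 0.1.


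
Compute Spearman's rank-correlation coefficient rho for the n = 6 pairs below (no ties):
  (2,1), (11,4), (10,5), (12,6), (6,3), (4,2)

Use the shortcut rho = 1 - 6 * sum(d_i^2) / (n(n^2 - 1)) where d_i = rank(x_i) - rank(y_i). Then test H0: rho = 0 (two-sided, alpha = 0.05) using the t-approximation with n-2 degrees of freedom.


Step 1: Rank x and y separately (midranks; no ties here).
rank(x): 2->1, 11->5, 10->4, 12->6, 6->3, 4->2
rank(y): 1->1, 4->4, 5->5, 6->6, 3->3, 2->2
Step 2: d_i = R_x(i) - R_y(i); compute d_i^2.
  (1-1)^2=0, (5-4)^2=1, (4-5)^2=1, (6-6)^2=0, (3-3)^2=0, (2-2)^2=0
sum(d^2) = 2.
Step 3: rho = 1 - 6*2 / (6*(6^2 - 1)) = 1 - 12/210 = 0.942857.
Step 4: Under H0, t = rho * sqrt((n-2)/(1-rho^2)) = 5.6595 ~ t(4).
Step 5: Two-sided p-value from the t-distribution with 4 df = 0.004805.
Step 6: alpha = 0.05. reject H0.

rho = 0.9429, p = 0.004805, reject H0 at alpha = 0.05.


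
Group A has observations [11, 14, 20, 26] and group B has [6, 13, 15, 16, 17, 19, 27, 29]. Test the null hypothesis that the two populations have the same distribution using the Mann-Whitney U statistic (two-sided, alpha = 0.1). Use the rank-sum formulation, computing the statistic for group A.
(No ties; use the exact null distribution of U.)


Step 1: Combine and sort all 12 observations; assign midranks.
sorted (value, group): (6,Y), (11,X), (13,Y), (14,X), (15,Y), (16,Y), (17,Y), (19,Y), (20,X), (26,X), (27,Y), (29,Y)
ranks: 6->1, 11->2, 13->3, 14->4, 15->5, 16->6, 17->7, 19->8, 20->9, 26->10, 27->11, 29->12
Step 2: Rank sum for X: R1 = 2 + 4 + 9 + 10 = 25.
Step 3: U_X = R1 - n1(n1+1)/2 = 25 - 4*5/2 = 25 - 10 = 15.
       U_Y = n1*n2 - U_X = 32 - 15 = 17.
Step 4: No ties, so the exact null distribution of U (based on enumerating the C(12,4) = 495 equally likely rank assignments) gives the two-sided p-value.
Step 5: p-value = 0.933333; compare to alpha = 0.1. fail to reject H0.

U_X = 15, p = 0.933333, fail to reject H0 at alpha = 0.1.


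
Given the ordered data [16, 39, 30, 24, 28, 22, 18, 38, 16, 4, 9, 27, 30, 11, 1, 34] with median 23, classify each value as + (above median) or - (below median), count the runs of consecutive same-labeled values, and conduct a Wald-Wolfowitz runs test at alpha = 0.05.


Step 1: Compute median = 23; label A = above, B = below.
Labels in order: BAAAABBABBBAABBA  (n_A = 8, n_B = 8)
Step 2: Count runs R = 8.
Step 3: Under H0 (random ordering), E[R] = 2*n_A*n_B/(n_A+n_B) + 1 = 2*8*8/16 + 1 = 9.0000.
        Var[R] = 2*n_A*n_B*(2*n_A*n_B - n_A - n_B) / ((n_A+n_B)^2 * (n_A+n_B-1)) = 14336/3840 = 3.7333.
        SD[R] = 1.9322.
Step 4: Continuity-corrected z = (R + 0.5 - E[R]) / SD[R] = (8 + 0.5 - 9.0000) / 1.9322 = -0.2588.
Step 5: Two-sided p-value via normal approximation = 2*(1 - Phi(|z|)) = 0.795809.
Step 6: alpha = 0.05. fail to reject H0.

R = 8, z = -0.2588, p = 0.795809, fail to reject H0.


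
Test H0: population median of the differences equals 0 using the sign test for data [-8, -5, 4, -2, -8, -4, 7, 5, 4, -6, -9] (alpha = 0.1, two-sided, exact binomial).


Step 1: Discard zero differences. Original n = 11; n_eff = number of nonzero differences = 11.
Nonzero differences (with sign): -8, -5, +4, -2, -8, -4, +7, +5, +4, -6, -9
Step 2: Count signs: positive = 4, negative = 7.
Step 3: Under H0: P(positive) = 0.5, so the number of positives S ~ Bin(11, 0.5).
Step 4: Two-sided exact p-value = sum of Bin(11,0.5) probabilities at or below the observed probability = 0.548828.
Step 5: alpha = 0.1. fail to reject H0.

n_eff = 11, pos = 4, neg = 7, p = 0.548828, fail to reject H0.


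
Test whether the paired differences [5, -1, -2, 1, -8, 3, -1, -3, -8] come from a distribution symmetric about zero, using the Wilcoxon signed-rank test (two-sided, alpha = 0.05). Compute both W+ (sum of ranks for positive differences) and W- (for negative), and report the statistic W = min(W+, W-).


Step 1: Drop any zero differences (none here) and take |d_i|.
|d| = [5, 1, 2, 1, 8, 3, 1, 3, 8]
Step 2: Midrank |d_i| (ties get averaged ranks).
ranks: |5|->7, |1|->2, |2|->4, |1|->2, |8|->8.5, |3|->5.5, |1|->2, |3|->5.5, |8|->8.5
Step 3: Attach original signs; sum ranks with positive sign and with negative sign.
W+ = 7 + 2 + 5.5 = 14.5
W- = 2 + 4 + 8.5 + 2 + 5.5 + 8.5 = 30.5
(Check: W+ + W- = 45 should equal n(n+1)/2 = 45.)
Step 4: Test statistic W = min(W+, W-) = 14.5.
Step 5: Ties in |d|, so use the tie-corrected normal approximation.
        E[W] = n(n+1)/4 = 9*10/4 = 22.5.
        Tie groups: |d|=1 (t=3), |d|=3 (t=2), |d|=8 (t=2); sum(t^3 - t) = 36.
        Var[W] = n(n+1)(2n+1)/24 - sum(t^3-t)/48 = 1710/24 - 36/48 = 70.5.
        z = (W - E[W]) / sqrt(Var[W]) = (14.5 - 22.5) / 8.3964 = -0.9528.
        Two-sided p = 2*Phi(z) = 0.340698.
Step 6: alpha = 0.05. fail to reject H0.

W+ = 14.5, W- = 30.5, W = min = 14.5, p = 0.340698, fail to reject H0.


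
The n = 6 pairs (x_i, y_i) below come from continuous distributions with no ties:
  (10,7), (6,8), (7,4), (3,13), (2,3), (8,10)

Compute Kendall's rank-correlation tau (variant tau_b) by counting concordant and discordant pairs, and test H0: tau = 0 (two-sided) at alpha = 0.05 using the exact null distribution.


Step 1: Enumerate the 15 unordered pairs (i,j) with i<j and classify each by sign(x_j-x_i) * sign(y_j-y_i).
  (1,2):dx=-4,dy=+1->D; (1,3):dx=-3,dy=-3->C; (1,4):dx=-7,dy=+6->D; (1,5):dx=-8,dy=-4->C
  (1,6):dx=-2,dy=+3->D; (2,3):dx=+1,dy=-4->D; (2,4):dx=-3,dy=+5->D; (2,5):dx=-4,dy=-5->C
  (2,6):dx=+2,dy=+2->C; (3,4):dx=-4,dy=+9->D; (3,5):dx=-5,dy=-1->C; (3,6):dx=+1,dy=+6->C
  (4,5):dx=-1,dy=-10->C; (4,6):dx=+5,dy=-3->D; (5,6):dx=+6,dy=+7->C
Step 2: C = 8, D = 7, total pairs = 15.
Step 3: tau = (C - D)/(n(n-1)/2) = (8 - 7)/15 = 0.066667.
Step 4: Exact two-sided p-value (enumerate n! = 720 permutations of y under H0): p = 1.000000.
Step 5: alpha = 0.05. fail to reject H0.

tau_b = 0.0667 (C=8, D=7), p = 1.000000, fail to reject H0.


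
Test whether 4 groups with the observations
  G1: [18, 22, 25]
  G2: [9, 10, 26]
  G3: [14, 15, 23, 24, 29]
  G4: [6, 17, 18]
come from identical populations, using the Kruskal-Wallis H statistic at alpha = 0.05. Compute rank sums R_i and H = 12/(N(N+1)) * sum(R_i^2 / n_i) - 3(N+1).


Step 1: Combine all N = 14 observations and assign midranks.
sorted (value, group, rank): (6,G4,1), (9,G2,2), (10,G2,3), (14,G3,4), (15,G3,5), (17,G4,6), (18,G1,7.5), (18,G4,7.5), (22,G1,9), (23,G3,10), (24,G3,11), (25,G1,12), (26,G2,13), (29,G3,14)
Step 2: Sum ranks within each group.
R_1 = 28.5 (n_1 = 3)
R_2 = 18 (n_2 = 3)
R_3 = 44 (n_3 = 5)
R_4 = 14.5 (n_4 = 3)
Step 3: H = 12/(N(N+1)) * sum(R_i^2/n_i) - 3(N+1)
     = 12/(14*15) * (28.5^2/3 + 18^2/3 + 44^2/5 + 14.5^2/3) - 3*15
     = 0.057143 * 836.033 - 45
     = 2.773333.
Step 4: Ties present; correction factor C = 1 - 6/(14^3 - 14) = 0.997802. Corrected H = 2.773333 / 0.997802 = 2.779442.
Step 5: Under H0, H ~ chi^2(3); p-value = 0.426895.
Step 6: alpha = 0.05. fail to reject H0.

H = 2.7794, df = 3, p = 0.426895, fail to reject H0.


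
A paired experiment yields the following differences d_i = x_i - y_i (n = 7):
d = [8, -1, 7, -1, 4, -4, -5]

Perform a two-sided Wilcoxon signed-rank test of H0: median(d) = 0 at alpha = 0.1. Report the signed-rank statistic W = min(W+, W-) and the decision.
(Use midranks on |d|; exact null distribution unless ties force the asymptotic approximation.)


Step 1: Drop any zero differences (none here) and take |d_i|.
|d| = [8, 1, 7, 1, 4, 4, 5]
Step 2: Midrank |d_i| (ties get averaged ranks).
ranks: |8|->7, |1|->1.5, |7|->6, |1|->1.5, |4|->3.5, |4|->3.5, |5|->5
Step 3: Attach original signs; sum ranks with positive sign and with negative sign.
W+ = 7 + 6 + 3.5 = 16.5
W- = 1.5 + 1.5 + 3.5 + 5 = 11.5
(Check: W+ + W- = 28 should equal n(n+1)/2 = 28.)
Step 4: Test statistic W = min(W+, W-) = 11.5.
Step 5: Ties in |d|, so use the tie-corrected normal approximation.
        E[W] = n(n+1)/4 = 7*8/4 = 14.
        Tie groups: |d|=1 (t=2), |d|=4 (t=2); sum(t^3 - t) = 12.
        Var[W] = n(n+1)(2n+1)/24 - sum(t^3-t)/48 = 840/24 - 12/48 = 34.75.
        z = (W - E[W]) / sqrt(Var[W]) = (11.5 - 14) / 5.8949 = -0.4241.
        Two-sided p = 2*Phi(z) = 0.671497.
Step 6: alpha = 0.1. fail to reject H0.

W+ = 16.5, W- = 11.5, W = min = 11.5, p = 0.671497, fail to reject H0.


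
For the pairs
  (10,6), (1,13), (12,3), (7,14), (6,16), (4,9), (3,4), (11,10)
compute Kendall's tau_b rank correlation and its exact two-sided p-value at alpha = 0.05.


Step 1: Enumerate the 28 unordered pairs (i,j) with i<j and classify each by sign(x_j-x_i) * sign(y_j-y_i).
  (1,2):dx=-9,dy=+7->D; (1,3):dx=+2,dy=-3->D; (1,4):dx=-3,dy=+8->D; (1,5):dx=-4,dy=+10->D
  (1,6):dx=-6,dy=+3->D; (1,7):dx=-7,dy=-2->C; (1,8):dx=+1,dy=+4->C; (2,3):dx=+11,dy=-10->D
  (2,4):dx=+6,dy=+1->C; (2,5):dx=+5,dy=+3->C; (2,6):dx=+3,dy=-4->D; (2,7):dx=+2,dy=-9->D
  (2,8):dx=+10,dy=-3->D; (3,4):dx=-5,dy=+11->D; (3,5):dx=-6,dy=+13->D; (3,6):dx=-8,dy=+6->D
  (3,7):dx=-9,dy=+1->D; (3,8):dx=-1,dy=+7->D; (4,5):dx=-1,dy=+2->D; (4,6):dx=-3,dy=-5->C
  (4,7):dx=-4,dy=-10->C; (4,8):dx=+4,dy=-4->D; (5,6):dx=-2,dy=-7->C; (5,7):dx=-3,dy=-12->C
  (5,8):dx=+5,dy=-6->D; (6,7):dx=-1,dy=-5->C; (6,8):dx=+7,dy=+1->C; (7,8):dx=+8,dy=+6->C
Step 2: C = 11, D = 17, total pairs = 28.
Step 3: tau = (C - D)/(n(n-1)/2) = (11 - 17)/28 = -0.214286.
Step 4: Exact two-sided p-value (enumerate n! = 40320 permutations of y under H0): p = 0.548413.
Step 5: alpha = 0.05. fail to reject H0.

tau_b = -0.2143 (C=11, D=17), p = 0.548413, fail to reject H0.


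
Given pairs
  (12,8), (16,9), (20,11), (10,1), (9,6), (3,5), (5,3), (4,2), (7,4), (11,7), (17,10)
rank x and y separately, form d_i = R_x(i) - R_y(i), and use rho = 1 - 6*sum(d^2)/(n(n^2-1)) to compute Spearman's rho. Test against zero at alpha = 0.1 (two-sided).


Step 1: Rank x and y separately (midranks; no ties here).
rank(x): 12->8, 16->9, 20->11, 10->6, 9->5, 3->1, 5->3, 4->2, 7->4, 11->7, 17->10
rank(y): 8->8, 9->9, 11->11, 1->1, 6->6, 5->5, 3->3, 2->2, 4->4, 7->7, 10->10
Step 2: d_i = R_x(i) - R_y(i); compute d_i^2.
  (8-8)^2=0, (9-9)^2=0, (11-11)^2=0, (6-1)^2=25, (5-6)^2=1, (1-5)^2=16, (3-3)^2=0, (2-2)^2=0, (4-4)^2=0, (7-7)^2=0, (10-10)^2=0
sum(d^2) = 42.
Step 3: rho = 1 - 6*42 / (11*(11^2 - 1)) = 1 - 252/1320 = 0.809091.
Step 4: Under H0, t = rho * sqrt((n-2)/(1-rho^2)) = 4.1302 ~ t(9).
Step 5: Two-sided p-value from the t-distribution with 9 df = 0.002559.
Step 6: alpha = 0.1. reject H0.

rho = 0.8091, p = 0.002559, reject H0 at alpha = 0.1.


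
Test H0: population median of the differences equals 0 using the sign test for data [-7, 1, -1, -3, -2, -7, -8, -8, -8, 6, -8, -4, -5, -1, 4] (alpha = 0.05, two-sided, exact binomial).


Step 1: Discard zero differences. Original n = 15; n_eff = number of nonzero differences = 15.
Nonzero differences (with sign): -7, +1, -1, -3, -2, -7, -8, -8, -8, +6, -8, -4, -5, -1, +4
Step 2: Count signs: positive = 3, negative = 12.
Step 3: Under H0: P(positive) = 0.5, so the number of positives S ~ Bin(15, 0.5).
Step 4: Two-sided exact p-value = sum of Bin(15,0.5) probabilities at or below the observed probability = 0.035156.
Step 5: alpha = 0.05. reject H0.

n_eff = 15, pos = 3, neg = 12, p = 0.035156, reject H0.


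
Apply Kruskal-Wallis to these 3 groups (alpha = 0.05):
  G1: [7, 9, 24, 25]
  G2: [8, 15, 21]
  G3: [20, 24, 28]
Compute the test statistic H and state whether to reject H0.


Step 1: Combine all N = 10 observations and assign midranks.
sorted (value, group, rank): (7,G1,1), (8,G2,2), (9,G1,3), (15,G2,4), (20,G3,5), (21,G2,6), (24,G1,7.5), (24,G3,7.5), (25,G1,9), (28,G3,10)
Step 2: Sum ranks within each group.
R_1 = 20.5 (n_1 = 4)
R_2 = 12 (n_2 = 3)
R_3 = 22.5 (n_3 = 3)
Step 3: H = 12/(N(N+1)) * sum(R_i^2/n_i) - 3(N+1)
     = 12/(10*11) * (20.5^2/4 + 12^2/3 + 22.5^2/3) - 3*11
     = 0.109091 * 321.812 - 33
     = 2.106818.
Step 4: Ties present; correction factor C = 1 - 6/(10^3 - 10) = 0.993939. Corrected H = 2.106818 / 0.993939 = 2.119665.
Step 5: Under H0, H ~ chi^2(2); p-value = 0.346514.
Step 6: alpha = 0.05. fail to reject H0.

H = 2.1197, df = 2, p = 0.346514, fail to reject H0.


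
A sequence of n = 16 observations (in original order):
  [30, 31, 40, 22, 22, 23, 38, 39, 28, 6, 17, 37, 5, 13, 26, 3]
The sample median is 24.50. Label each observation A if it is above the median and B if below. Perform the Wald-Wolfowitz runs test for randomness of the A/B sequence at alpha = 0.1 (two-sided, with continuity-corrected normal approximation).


Step 1: Compute median = 24.50; label A = above, B = below.
Labels in order: AAABBBAAABBABBAB  (n_A = 8, n_B = 8)
Step 2: Count runs R = 8.
Step 3: Under H0 (random ordering), E[R] = 2*n_A*n_B/(n_A+n_B) + 1 = 2*8*8/16 + 1 = 9.0000.
        Var[R] = 2*n_A*n_B*(2*n_A*n_B - n_A - n_B) / ((n_A+n_B)^2 * (n_A+n_B-1)) = 14336/3840 = 3.7333.
        SD[R] = 1.9322.
Step 4: Continuity-corrected z = (R + 0.5 - E[R]) / SD[R] = (8 + 0.5 - 9.0000) / 1.9322 = -0.2588.
Step 5: Two-sided p-value via normal approximation = 2*(1 - Phi(|z|)) = 0.795809.
Step 6: alpha = 0.1. fail to reject H0.

R = 8, z = -0.2588, p = 0.795809, fail to reject H0.


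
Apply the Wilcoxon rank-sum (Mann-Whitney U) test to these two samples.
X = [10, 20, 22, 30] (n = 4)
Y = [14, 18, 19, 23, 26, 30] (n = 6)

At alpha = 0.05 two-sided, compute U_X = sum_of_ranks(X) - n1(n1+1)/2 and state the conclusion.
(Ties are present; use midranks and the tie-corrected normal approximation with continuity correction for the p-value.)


Step 1: Combine and sort all 10 observations; assign midranks.
sorted (value, group): (10,X), (14,Y), (18,Y), (19,Y), (20,X), (22,X), (23,Y), (26,Y), (30,X), (30,Y)
ranks: 10->1, 14->2, 18->3, 19->4, 20->5, 22->6, 23->7, 26->8, 30->9.5, 30->9.5
Step 2: Rank sum for X: R1 = 1 + 5 + 6 + 9.5 = 21.5.
Step 3: U_X = R1 - n1(n1+1)/2 = 21.5 - 4*5/2 = 21.5 - 10 = 11.5.
       U_Y = n1*n2 - U_X = 24 - 11.5 = 12.5.
Step 4: Ties are present, so use the tie-corrected normal approximation (with continuity correction) for the p-value.
Step 5: p-value = 1.000000; compare to alpha = 0.05. fail to reject H0.

U_X = 11.5, p = 1.000000, fail to reject H0 at alpha = 0.05.


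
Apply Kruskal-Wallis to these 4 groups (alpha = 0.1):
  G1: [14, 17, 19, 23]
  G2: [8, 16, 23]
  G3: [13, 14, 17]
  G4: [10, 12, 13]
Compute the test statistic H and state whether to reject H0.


Step 1: Combine all N = 13 observations and assign midranks.
sorted (value, group, rank): (8,G2,1), (10,G4,2), (12,G4,3), (13,G3,4.5), (13,G4,4.5), (14,G1,6.5), (14,G3,6.5), (16,G2,8), (17,G1,9.5), (17,G3,9.5), (19,G1,11), (23,G1,12.5), (23,G2,12.5)
Step 2: Sum ranks within each group.
R_1 = 39.5 (n_1 = 4)
R_2 = 21.5 (n_2 = 3)
R_3 = 20.5 (n_3 = 3)
R_4 = 9.5 (n_4 = 3)
Step 3: H = 12/(N(N+1)) * sum(R_i^2/n_i) - 3(N+1)
     = 12/(13*14) * (39.5^2/4 + 21.5^2/3 + 20.5^2/3 + 9.5^2/3) - 3*14
     = 0.065934 * 714.312 - 42
     = 5.097527.
Step 4: Ties present; correction factor C = 1 - 24/(13^3 - 13) = 0.989011. Corrected H = 5.097527 / 0.989011 = 5.154167.
Step 5: Under H0, H ~ chi^2(3); p-value = 0.160850.
Step 6: alpha = 0.1. fail to reject H0.

H = 5.1542, df = 3, p = 0.160850, fail to reject H0.


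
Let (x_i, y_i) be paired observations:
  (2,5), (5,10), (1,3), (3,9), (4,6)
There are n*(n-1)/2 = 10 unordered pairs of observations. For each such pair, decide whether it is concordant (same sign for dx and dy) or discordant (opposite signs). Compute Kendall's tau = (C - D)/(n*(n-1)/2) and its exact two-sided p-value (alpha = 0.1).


Step 1: Enumerate the 10 unordered pairs (i,j) with i<j and classify each by sign(x_j-x_i) * sign(y_j-y_i).
  (1,2):dx=+3,dy=+5->C; (1,3):dx=-1,dy=-2->C; (1,4):dx=+1,dy=+4->C; (1,5):dx=+2,dy=+1->C
  (2,3):dx=-4,dy=-7->C; (2,4):dx=-2,dy=-1->C; (2,5):dx=-1,dy=-4->C; (3,4):dx=+2,dy=+6->C
  (3,5):dx=+3,dy=+3->C; (4,5):dx=+1,dy=-3->D
Step 2: C = 9, D = 1, total pairs = 10.
Step 3: tau = (C - D)/(n(n-1)/2) = (9 - 1)/10 = 0.800000.
Step 4: Exact two-sided p-value (enumerate n! = 120 permutations of y under H0): p = 0.083333.
Step 5: alpha = 0.1. reject H0.

tau_b = 0.8000 (C=9, D=1), p = 0.083333, reject H0.


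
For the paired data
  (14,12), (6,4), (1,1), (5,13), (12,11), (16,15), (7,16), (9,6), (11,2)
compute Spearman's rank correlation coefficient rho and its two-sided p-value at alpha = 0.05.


Step 1: Rank x and y separately (midranks; no ties here).
rank(x): 14->8, 6->3, 1->1, 5->2, 12->7, 16->9, 7->4, 9->5, 11->6
rank(y): 12->6, 4->3, 1->1, 13->7, 11->5, 15->8, 16->9, 6->4, 2->2
Step 2: d_i = R_x(i) - R_y(i); compute d_i^2.
  (8-6)^2=4, (3-3)^2=0, (1-1)^2=0, (2-7)^2=25, (7-5)^2=4, (9-8)^2=1, (4-9)^2=25, (5-4)^2=1, (6-2)^2=16
sum(d^2) = 76.
Step 3: rho = 1 - 6*76 / (9*(9^2 - 1)) = 1 - 456/720 = 0.366667.
Step 4: Under H0, t = rho * sqrt((n-2)/(1-rho^2)) = 1.0427 ~ t(7).
Step 5: Two-sided p-value from the t-distribution with 7 df = 0.331740.
Step 6: alpha = 0.05. fail to reject H0.

rho = 0.3667, p = 0.331740, fail to reject H0 at alpha = 0.05.


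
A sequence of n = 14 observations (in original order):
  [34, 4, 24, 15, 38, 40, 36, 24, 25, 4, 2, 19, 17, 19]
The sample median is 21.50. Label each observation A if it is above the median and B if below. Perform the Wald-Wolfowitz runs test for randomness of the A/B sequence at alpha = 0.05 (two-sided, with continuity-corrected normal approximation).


Step 1: Compute median = 21.50; label A = above, B = below.
Labels in order: ABABAAAAABBBBB  (n_A = 7, n_B = 7)
Step 2: Count runs R = 6.
Step 3: Under H0 (random ordering), E[R] = 2*n_A*n_B/(n_A+n_B) + 1 = 2*7*7/14 + 1 = 8.0000.
        Var[R] = 2*n_A*n_B*(2*n_A*n_B - n_A - n_B) / ((n_A+n_B)^2 * (n_A+n_B-1)) = 8232/2548 = 3.2308.
        SD[R] = 1.7974.
Step 4: Continuity-corrected z = (R + 0.5 - E[R]) / SD[R] = (6 + 0.5 - 8.0000) / 1.7974 = -0.8345.
Step 5: Two-sided p-value via normal approximation = 2*(1 - Phi(|z|)) = 0.403986.
Step 6: alpha = 0.05. fail to reject H0.

R = 6, z = -0.8345, p = 0.403986, fail to reject H0.


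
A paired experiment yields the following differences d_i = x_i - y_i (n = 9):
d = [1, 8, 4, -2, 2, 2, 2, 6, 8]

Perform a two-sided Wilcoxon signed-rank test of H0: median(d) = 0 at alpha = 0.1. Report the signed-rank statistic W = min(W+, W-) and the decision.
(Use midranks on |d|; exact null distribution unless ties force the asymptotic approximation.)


Step 1: Drop any zero differences (none here) and take |d_i|.
|d| = [1, 8, 4, 2, 2, 2, 2, 6, 8]
Step 2: Midrank |d_i| (ties get averaged ranks).
ranks: |1|->1, |8|->8.5, |4|->6, |2|->3.5, |2|->3.5, |2|->3.5, |2|->3.5, |6|->7, |8|->8.5
Step 3: Attach original signs; sum ranks with positive sign and with negative sign.
W+ = 1 + 8.5 + 6 + 3.5 + 3.5 + 3.5 + 7 + 8.5 = 41.5
W- = 3.5 = 3.5
(Check: W+ + W- = 45 should equal n(n+1)/2 = 45.)
Step 4: Test statistic W = min(W+, W-) = 3.5.
Step 5: Ties in |d|, so use the tie-corrected normal approximation.
        E[W] = n(n+1)/4 = 9*10/4 = 22.5.
        Tie groups: |d|=2 (t=4), |d|=8 (t=2); sum(t^3 - t) = 66.
        Var[W] = n(n+1)(2n+1)/24 - sum(t^3-t)/48 = 1710/24 - 66/48 = 69.875.
        z = (W - E[W]) / sqrt(Var[W]) = (3.5 - 22.5) / 8.3591 = -2.2730.
        Two-sided p = 2*Phi(z) = 0.023028.
Step 6: alpha = 0.1. reject H0.

W+ = 41.5, W- = 3.5, W = min = 3.5, p = 0.023028, reject H0.


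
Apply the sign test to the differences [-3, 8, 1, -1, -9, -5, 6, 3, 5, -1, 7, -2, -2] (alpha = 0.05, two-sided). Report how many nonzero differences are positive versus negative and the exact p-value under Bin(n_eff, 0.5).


Step 1: Discard zero differences. Original n = 13; n_eff = number of nonzero differences = 13.
Nonzero differences (with sign): -3, +8, +1, -1, -9, -5, +6, +3, +5, -1, +7, -2, -2
Step 2: Count signs: positive = 6, negative = 7.
Step 3: Under H0: P(positive) = 0.5, so the number of positives S ~ Bin(13, 0.5).
Step 4: Two-sided exact p-value = sum of Bin(13,0.5) probabilities at or below the observed probability = 1.000000.
Step 5: alpha = 0.05. fail to reject H0.

n_eff = 13, pos = 6, neg = 7, p = 1.000000, fail to reject H0.


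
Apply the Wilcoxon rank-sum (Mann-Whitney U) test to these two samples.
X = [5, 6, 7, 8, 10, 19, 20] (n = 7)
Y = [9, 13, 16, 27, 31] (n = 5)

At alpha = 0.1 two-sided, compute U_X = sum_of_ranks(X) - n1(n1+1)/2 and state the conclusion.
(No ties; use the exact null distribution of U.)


Step 1: Combine and sort all 12 observations; assign midranks.
sorted (value, group): (5,X), (6,X), (7,X), (8,X), (9,Y), (10,X), (13,Y), (16,Y), (19,X), (20,X), (27,Y), (31,Y)
ranks: 5->1, 6->2, 7->3, 8->4, 9->5, 10->6, 13->7, 16->8, 19->9, 20->10, 27->11, 31->12
Step 2: Rank sum for X: R1 = 1 + 2 + 3 + 4 + 6 + 9 + 10 = 35.
Step 3: U_X = R1 - n1(n1+1)/2 = 35 - 7*8/2 = 35 - 28 = 7.
       U_Y = n1*n2 - U_X = 35 - 7 = 28.
Step 4: No ties, so the exact null distribution of U (based on enumerating the C(12,7) = 792 equally likely rank assignments) gives the two-sided p-value.
Step 5: p-value = 0.106061; compare to alpha = 0.1. fail to reject H0.

U_X = 7, p = 0.106061, fail to reject H0 at alpha = 0.1.


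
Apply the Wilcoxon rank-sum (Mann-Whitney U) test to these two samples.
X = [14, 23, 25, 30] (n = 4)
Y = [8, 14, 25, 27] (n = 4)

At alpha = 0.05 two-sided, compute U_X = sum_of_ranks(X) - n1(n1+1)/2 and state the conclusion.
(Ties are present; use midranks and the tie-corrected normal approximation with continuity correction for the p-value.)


Step 1: Combine and sort all 8 observations; assign midranks.
sorted (value, group): (8,Y), (14,X), (14,Y), (23,X), (25,X), (25,Y), (27,Y), (30,X)
ranks: 8->1, 14->2.5, 14->2.5, 23->4, 25->5.5, 25->5.5, 27->7, 30->8
Step 2: Rank sum for X: R1 = 2.5 + 4 + 5.5 + 8 = 20.
Step 3: U_X = R1 - n1(n1+1)/2 = 20 - 4*5/2 = 20 - 10 = 10.
       U_Y = n1*n2 - U_X = 16 - 10 = 6.
Step 4: Ties are present, so use the tie-corrected normal approximation (with continuity correction) for the p-value.
Step 5: p-value = 0.661197; compare to alpha = 0.05. fail to reject H0.

U_X = 10, p = 0.661197, fail to reject H0 at alpha = 0.05.


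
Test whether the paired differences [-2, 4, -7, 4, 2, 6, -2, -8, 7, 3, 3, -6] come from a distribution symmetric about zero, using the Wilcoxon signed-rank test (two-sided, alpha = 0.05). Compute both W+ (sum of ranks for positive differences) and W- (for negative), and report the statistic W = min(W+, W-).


Step 1: Drop any zero differences (none here) and take |d_i|.
|d| = [2, 4, 7, 4, 2, 6, 2, 8, 7, 3, 3, 6]
Step 2: Midrank |d_i| (ties get averaged ranks).
ranks: |2|->2, |4|->6.5, |7|->10.5, |4|->6.5, |2|->2, |6|->8.5, |2|->2, |8|->12, |7|->10.5, |3|->4.5, |3|->4.5, |6|->8.5
Step 3: Attach original signs; sum ranks with positive sign and with negative sign.
W+ = 6.5 + 6.5 + 2 + 8.5 + 10.5 + 4.5 + 4.5 = 43
W- = 2 + 10.5 + 2 + 12 + 8.5 = 35
(Check: W+ + W- = 78 should equal n(n+1)/2 = 78.)
Step 4: Test statistic W = min(W+, W-) = 35.
Step 5: Ties in |d|, so use the tie-corrected normal approximation.
        E[W] = n(n+1)/4 = 12*13/4 = 39.
        Tie groups: |d|=2 (t=3), |d|=3 (t=2), |d|=4 (t=2), |d|=6 (t=2), |d|=7 (t=2); sum(t^3 - t) = 48.
        Var[W] = n(n+1)(2n+1)/24 - sum(t^3-t)/48 = 3900/24 - 48/48 = 161.5.
        z = (W - E[W]) / sqrt(Var[W]) = (35 - 39) / 12.7083 = -0.3148.
        Two-sided p = 2*Phi(z) = 0.752947.
Step 6: alpha = 0.05. fail to reject H0.

W+ = 43, W- = 35, W = min = 35, p = 0.752947, fail to reject H0.


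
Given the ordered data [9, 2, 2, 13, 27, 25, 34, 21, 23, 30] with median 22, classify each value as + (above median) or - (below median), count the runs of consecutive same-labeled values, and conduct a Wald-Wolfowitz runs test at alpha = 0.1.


Step 1: Compute median = 22; label A = above, B = below.
Labels in order: BBBBAAABAA  (n_A = 5, n_B = 5)
Step 2: Count runs R = 4.
Step 3: Under H0 (random ordering), E[R] = 2*n_A*n_B/(n_A+n_B) + 1 = 2*5*5/10 + 1 = 6.0000.
        Var[R] = 2*n_A*n_B*(2*n_A*n_B - n_A - n_B) / ((n_A+n_B)^2 * (n_A+n_B-1)) = 2000/900 = 2.2222.
        SD[R] = 1.4907.
Step 4: Continuity-corrected z = (R + 0.5 - E[R]) / SD[R] = (4 + 0.5 - 6.0000) / 1.4907 = -1.0062.
Step 5: Two-sided p-value via normal approximation = 2*(1 - Phi(|z|)) = 0.314305.
Step 6: alpha = 0.1. fail to reject H0.

R = 4, z = -1.0062, p = 0.314305, fail to reject H0.


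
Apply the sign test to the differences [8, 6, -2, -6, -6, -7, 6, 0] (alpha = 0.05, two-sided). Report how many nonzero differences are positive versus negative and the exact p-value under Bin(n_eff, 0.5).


Step 1: Discard zero differences. Original n = 8; n_eff = number of nonzero differences = 7.
Nonzero differences (with sign): +8, +6, -2, -6, -6, -7, +6
Step 2: Count signs: positive = 3, negative = 4.
Step 3: Under H0: P(positive) = 0.5, so the number of positives S ~ Bin(7, 0.5).
Step 4: Two-sided exact p-value = sum of Bin(7,0.5) probabilities at or below the observed probability = 1.000000.
Step 5: alpha = 0.05. fail to reject H0.

n_eff = 7, pos = 3, neg = 4, p = 1.000000, fail to reject H0.


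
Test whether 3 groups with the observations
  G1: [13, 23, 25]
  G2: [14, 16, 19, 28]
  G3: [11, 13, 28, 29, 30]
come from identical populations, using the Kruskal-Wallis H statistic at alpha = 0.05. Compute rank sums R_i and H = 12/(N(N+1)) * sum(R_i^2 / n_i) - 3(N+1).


Step 1: Combine all N = 12 observations and assign midranks.
sorted (value, group, rank): (11,G3,1), (13,G1,2.5), (13,G3,2.5), (14,G2,4), (16,G2,5), (19,G2,6), (23,G1,7), (25,G1,8), (28,G2,9.5), (28,G3,9.5), (29,G3,11), (30,G3,12)
Step 2: Sum ranks within each group.
R_1 = 17.5 (n_1 = 3)
R_2 = 24.5 (n_2 = 4)
R_3 = 36 (n_3 = 5)
Step 3: H = 12/(N(N+1)) * sum(R_i^2/n_i) - 3(N+1)
     = 12/(12*13) * (17.5^2/3 + 24.5^2/4 + 36^2/5) - 3*13
     = 0.076923 * 511.346 - 39
     = 0.334295.
Step 4: Ties present; correction factor C = 1 - 12/(12^3 - 12) = 0.993007. Corrected H = 0.334295 / 0.993007 = 0.336649.
Step 5: Under H0, H ~ chi^2(2); p-value = 0.845080.
Step 6: alpha = 0.05. fail to reject H0.

H = 0.3366, df = 2, p = 0.845080, fail to reject H0.


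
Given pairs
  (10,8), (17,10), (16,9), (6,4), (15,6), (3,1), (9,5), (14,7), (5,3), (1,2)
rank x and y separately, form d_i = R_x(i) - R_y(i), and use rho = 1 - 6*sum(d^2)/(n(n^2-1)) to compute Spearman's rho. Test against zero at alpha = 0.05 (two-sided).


Step 1: Rank x and y separately (midranks; no ties here).
rank(x): 10->6, 17->10, 16->9, 6->4, 15->8, 3->2, 9->5, 14->7, 5->3, 1->1
rank(y): 8->8, 10->10, 9->9, 4->4, 6->6, 1->1, 5->5, 7->7, 3->3, 2->2
Step 2: d_i = R_x(i) - R_y(i); compute d_i^2.
  (6-8)^2=4, (10-10)^2=0, (9-9)^2=0, (4-4)^2=0, (8-6)^2=4, (2-1)^2=1, (5-5)^2=0, (7-7)^2=0, (3-3)^2=0, (1-2)^2=1
sum(d^2) = 10.
Step 3: rho = 1 - 6*10 / (10*(10^2 - 1)) = 1 - 60/990 = 0.939394.
Step 4: Under H0, t = rho * sqrt((n-2)/(1-rho^2)) = 7.7500 ~ t(8).
Step 5: Two-sided p-value from the t-distribution with 8 df = 0.000055.
Step 6: alpha = 0.05. reject H0.

rho = 0.9394, p = 0.000055, reject H0 at alpha = 0.05.


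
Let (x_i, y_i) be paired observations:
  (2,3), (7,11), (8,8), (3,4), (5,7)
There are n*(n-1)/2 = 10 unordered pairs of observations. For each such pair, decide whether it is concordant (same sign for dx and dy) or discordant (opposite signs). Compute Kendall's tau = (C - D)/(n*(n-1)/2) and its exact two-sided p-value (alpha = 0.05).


Step 1: Enumerate the 10 unordered pairs (i,j) with i<j and classify each by sign(x_j-x_i) * sign(y_j-y_i).
  (1,2):dx=+5,dy=+8->C; (1,3):dx=+6,dy=+5->C; (1,4):dx=+1,dy=+1->C; (1,5):dx=+3,dy=+4->C
  (2,3):dx=+1,dy=-3->D; (2,4):dx=-4,dy=-7->C; (2,5):dx=-2,dy=-4->C; (3,4):dx=-5,dy=-4->C
  (3,5):dx=-3,dy=-1->C; (4,5):dx=+2,dy=+3->C
Step 2: C = 9, D = 1, total pairs = 10.
Step 3: tau = (C - D)/(n(n-1)/2) = (9 - 1)/10 = 0.800000.
Step 4: Exact two-sided p-value (enumerate n! = 120 permutations of y under H0): p = 0.083333.
Step 5: alpha = 0.05. fail to reject H0.

tau_b = 0.8000 (C=9, D=1), p = 0.083333, fail to reject H0.


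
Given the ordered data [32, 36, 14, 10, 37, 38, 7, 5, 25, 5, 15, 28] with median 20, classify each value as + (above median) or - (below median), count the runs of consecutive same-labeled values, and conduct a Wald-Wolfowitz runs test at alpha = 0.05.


Step 1: Compute median = 20; label A = above, B = below.
Labels in order: AABBAABBABBA  (n_A = 6, n_B = 6)
Step 2: Count runs R = 7.
Step 3: Under H0 (random ordering), E[R] = 2*n_A*n_B/(n_A+n_B) + 1 = 2*6*6/12 + 1 = 7.0000.
        Var[R] = 2*n_A*n_B*(2*n_A*n_B - n_A - n_B) / ((n_A+n_B)^2 * (n_A+n_B-1)) = 4320/1584 = 2.7273.
        SD[R] = 1.6514.
Step 4: R = E[R], so z = 0 with no continuity correction.
Step 5: Two-sided p-value via normal approximation = 2*(1 - Phi(|z|)) = 1.000000.
Step 6: alpha = 0.05. fail to reject H0.

R = 7, z = 0.0000, p = 1.000000, fail to reject H0.


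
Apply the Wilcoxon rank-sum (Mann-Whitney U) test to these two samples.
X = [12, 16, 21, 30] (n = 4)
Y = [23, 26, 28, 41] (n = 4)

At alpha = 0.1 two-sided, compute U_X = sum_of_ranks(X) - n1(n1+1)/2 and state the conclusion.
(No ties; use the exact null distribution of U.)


Step 1: Combine and sort all 8 observations; assign midranks.
sorted (value, group): (12,X), (16,X), (21,X), (23,Y), (26,Y), (28,Y), (30,X), (41,Y)
ranks: 12->1, 16->2, 21->3, 23->4, 26->5, 28->6, 30->7, 41->8
Step 2: Rank sum for X: R1 = 1 + 2 + 3 + 7 = 13.
Step 3: U_X = R1 - n1(n1+1)/2 = 13 - 4*5/2 = 13 - 10 = 3.
       U_Y = n1*n2 - U_X = 16 - 3 = 13.
Step 4: No ties, so the exact null distribution of U (based on enumerating the C(8,4) = 70 equally likely rank assignments) gives the two-sided p-value.
Step 5: p-value = 0.200000; compare to alpha = 0.1. fail to reject H0.

U_X = 3, p = 0.200000, fail to reject H0 at alpha = 0.1.


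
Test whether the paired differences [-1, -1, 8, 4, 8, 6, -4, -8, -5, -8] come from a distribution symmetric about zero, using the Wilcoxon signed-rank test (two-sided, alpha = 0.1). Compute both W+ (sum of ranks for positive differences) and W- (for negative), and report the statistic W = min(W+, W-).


Step 1: Drop any zero differences (none here) and take |d_i|.
|d| = [1, 1, 8, 4, 8, 6, 4, 8, 5, 8]
Step 2: Midrank |d_i| (ties get averaged ranks).
ranks: |1|->1.5, |1|->1.5, |8|->8.5, |4|->3.5, |8|->8.5, |6|->6, |4|->3.5, |8|->8.5, |5|->5, |8|->8.5
Step 3: Attach original signs; sum ranks with positive sign and with negative sign.
W+ = 8.5 + 3.5 + 8.5 + 6 = 26.5
W- = 1.5 + 1.5 + 3.5 + 8.5 + 5 + 8.5 = 28.5
(Check: W+ + W- = 55 should equal n(n+1)/2 = 55.)
Step 4: Test statistic W = min(W+, W-) = 26.5.
Step 5: Ties in |d|, so use the tie-corrected normal approximation.
        E[W] = n(n+1)/4 = 10*11/4 = 27.5.
        Tie groups: |d|=1 (t=2), |d|=4 (t=2), |d|=8 (t=4); sum(t^3 - t) = 72.
        Var[W] = n(n+1)(2n+1)/24 - sum(t^3-t)/48 = 2310/24 - 72/48 = 94.75.
        z = (W - E[W]) / sqrt(Var[W]) = (26.5 - 27.5) / 9.7340 = -0.1027.
        Two-sided p = 2*Phi(z) = 0.918175.
Step 6: alpha = 0.1. fail to reject H0.

W+ = 26.5, W- = 28.5, W = min = 26.5, p = 0.918175, fail to reject H0.


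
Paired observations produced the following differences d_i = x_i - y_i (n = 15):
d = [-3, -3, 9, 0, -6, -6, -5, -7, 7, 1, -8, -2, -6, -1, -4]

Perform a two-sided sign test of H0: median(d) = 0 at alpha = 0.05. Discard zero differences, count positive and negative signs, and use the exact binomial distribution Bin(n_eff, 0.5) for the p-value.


Step 1: Discard zero differences. Original n = 15; n_eff = number of nonzero differences = 14.
Nonzero differences (with sign): -3, -3, +9, -6, -6, -5, -7, +7, +1, -8, -2, -6, -1, -4
Step 2: Count signs: positive = 3, negative = 11.
Step 3: Under H0: P(positive) = 0.5, so the number of positives S ~ Bin(14, 0.5).
Step 4: Two-sided exact p-value = sum of Bin(14,0.5) probabilities at or below the observed probability = 0.057373.
Step 5: alpha = 0.05. fail to reject H0.

n_eff = 14, pos = 3, neg = 11, p = 0.057373, fail to reject H0.


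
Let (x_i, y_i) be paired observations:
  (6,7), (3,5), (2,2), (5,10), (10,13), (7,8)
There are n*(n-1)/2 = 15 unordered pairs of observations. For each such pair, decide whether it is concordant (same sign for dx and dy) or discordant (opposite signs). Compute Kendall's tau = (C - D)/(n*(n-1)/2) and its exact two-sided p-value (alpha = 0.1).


Step 1: Enumerate the 15 unordered pairs (i,j) with i<j and classify each by sign(x_j-x_i) * sign(y_j-y_i).
  (1,2):dx=-3,dy=-2->C; (1,3):dx=-4,dy=-5->C; (1,4):dx=-1,dy=+3->D; (1,5):dx=+4,dy=+6->C
  (1,6):dx=+1,dy=+1->C; (2,3):dx=-1,dy=-3->C; (2,4):dx=+2,dy=+5->C; (2,5):dx=+7,dy=+8->C
  (2,6):dx=+4,dy=+3->C; (3,4):dx=+3,dy=+8->C; (3,5):dx=+8,dy=+11->C; (3,6):dx=+5,dy=+6->C
  (4,5):dx=+5,dy=+3->C; (4,6):dx=+2,dy=-2->D; (5,6):dx=-3,dy=-5->C
Step 2: C = 13, D = 2, total pairs = 15.
Step 3: tau = (C - D)/(n(n-1)/2) = (13 - 2)/15 = 0.733333.
Step 4: Exact two-sided p-value (enumerate n! = 720 permutations of y under H0): p = 0.055556.
Step 5: alpha = 0.1. reject H0.

tau_b = 0.7333 (C=13, D=2), p = 0.055556, reject H0.
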